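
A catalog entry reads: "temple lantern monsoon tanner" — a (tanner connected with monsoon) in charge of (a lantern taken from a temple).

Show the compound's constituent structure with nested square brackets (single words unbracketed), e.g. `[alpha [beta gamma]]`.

Overall it is a kind of tanner (specifically "monsoon tanner"); the modifier is "temple lantern".
Inside "temple lantern": head "lantern", modifier "temple".
Inside "monsoon tanner": head "tanner", modifier "monsoon".
Assembled: [[temple lantern] [monsoon tanner]].

[[temple lantern] [monsoon tanner]]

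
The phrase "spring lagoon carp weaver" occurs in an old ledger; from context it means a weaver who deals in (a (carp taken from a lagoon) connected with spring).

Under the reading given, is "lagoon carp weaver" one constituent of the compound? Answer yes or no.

The top-level split is [spring lagoon carp] [weaver]; the full structure is [[spring [lagoon carp]] weaver].
"lagoon carp weaver" straddles a constituent boundary, so it is not a single unit.

no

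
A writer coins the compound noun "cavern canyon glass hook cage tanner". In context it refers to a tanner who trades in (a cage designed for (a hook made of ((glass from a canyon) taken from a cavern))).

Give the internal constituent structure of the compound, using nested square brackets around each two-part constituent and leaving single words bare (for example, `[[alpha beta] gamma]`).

Whole compound: head "tanner", modifier "cavern canyon glass hook cage".
Within "cavern canyon glass hook cage", the head is "cage" and the modifier is "cavern canyon glass hook".
Within "cavern canyon glass hook", the head is "hook" and the modifier is "cavern canyon glass".
Within "cavern canyon glass", the head is "glass" (specifically "canyon glass") and the modifier is "cavern".
Within "canyon glass", the head is "glass" and the modifier is "canyon".
Assembled: [[[[cavern [canyon glass]] hook] cage] tanner].

[[[[cavern [canyon glass]] hook] cage] tanner]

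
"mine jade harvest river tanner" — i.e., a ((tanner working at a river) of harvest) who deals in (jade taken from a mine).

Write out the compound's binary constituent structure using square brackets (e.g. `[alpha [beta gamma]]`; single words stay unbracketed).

Overall it is a kind of tanner (specifically "harvest river tanner"); the modifier is "mine jade".
Inside "mine jade": head "jade", modifier "mine".
Inside "harvest river tanner": head "tanner" (specifically "river tanner"), modifier "harvest".
Inside "river tanner": head "tanner", modifier "river".
So the structure is [[mine jade] [harvest [river tanner]]].

[[mine jade] [harvest [river tanner]]]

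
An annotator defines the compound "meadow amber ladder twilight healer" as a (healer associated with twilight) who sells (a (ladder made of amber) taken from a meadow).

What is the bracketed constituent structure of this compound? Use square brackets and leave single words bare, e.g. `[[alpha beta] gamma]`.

The outermost head in the paraphrase is "healer" (specifically "twilight healer"), modified by "meadow amber ladder".
"meadow amber ladder" → head "ladder" (specifically "amber ladder"), modifier "meadow".
"amber ladder" → head "ladder", modifier "amber".
"twilight healer" → head "healer", modifier "twilight".
So the structure is [[meadow [amber ladder]] [twilight healer]].

[[meadow [amber ladder]] [twilight healer]]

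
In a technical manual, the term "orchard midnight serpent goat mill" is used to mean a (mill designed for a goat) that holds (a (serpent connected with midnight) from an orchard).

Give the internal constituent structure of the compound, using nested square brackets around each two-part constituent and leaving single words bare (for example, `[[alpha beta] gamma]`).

The outermost head in the paraphrase is "mill" (specifically "goat mill"), modified by "orchard midnight serpent".
Within "orchard midnight serpent", the head is "serpent" (specifically "midnight serpent") and the modifier is "orchard".
Within "midnight serpent", the head is "serpent" and the modifier is "midnight".
Within "goat mill", the head is "mill" and the modifier is "goat".
Assembled: [[orchard [midnight serpent]] [goat mill]].

[[orchard [midnight serpent]] [goat mill]]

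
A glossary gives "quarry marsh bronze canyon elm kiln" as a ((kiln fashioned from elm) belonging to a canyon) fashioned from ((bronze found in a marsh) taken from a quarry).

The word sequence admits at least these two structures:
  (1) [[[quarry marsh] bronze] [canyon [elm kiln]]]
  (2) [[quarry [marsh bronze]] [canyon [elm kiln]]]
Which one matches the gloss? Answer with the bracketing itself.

[[quarry [marsh bronze]] [canyon [elm kiln]]]

The paraphrase's head is the "kiln" part ("canyon elm kiln"); its modifier is "quarry marsh bronze".
That top-level split, carried through the inner groups, gives [[quarry [marsh bronze]] [canyon [elm kiln]]].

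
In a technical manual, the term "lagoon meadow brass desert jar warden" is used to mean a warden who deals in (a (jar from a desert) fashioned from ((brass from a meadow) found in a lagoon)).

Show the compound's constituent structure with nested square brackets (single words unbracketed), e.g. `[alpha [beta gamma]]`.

[[[lagoon [meadow brass]] [desert jar]] warden]

Overall it is a kind of warden; the modifier is "lagoon meadow brass desert jar".
Within "lagoon meadow brass desert jar", the head is "jar" (specifically "desert jar") and the modifier is "lagoon meadow brass".
Within "lagoon meadow brass", the head is "brass" (specifically "meadow brass") and the modifier is "lagoon".
Within "meadow brass", the head is "brass" and the modifier is "meadow".
Within "desert jar", the head is "jar" and the modifier is "desert".
Assembled: [[[lagoon [meadow brass]] [desert jar]] warden].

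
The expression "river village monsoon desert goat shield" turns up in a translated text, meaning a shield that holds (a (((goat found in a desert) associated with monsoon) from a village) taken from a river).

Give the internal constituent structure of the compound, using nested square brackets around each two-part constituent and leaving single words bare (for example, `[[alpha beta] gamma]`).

Overall it is a kind of shield; the modifier is "river village monsoon desert goat".
"river village monsoon desert goat" → head "goat" (specifically "village monsoon desert goat"), modifier "river".
"village monsoon desert goat" → head "goat" (specifically "monsoon desert goat"), modifier "village".
"monsoon desert goat" → head "goat" (specifically "desert goat"), modifier "monsoon".
"desert goat" → head "goat", modifier "desert".
Putting it together: [[river [village [monsoon [desert goat]]]] shield].

[[river [village [monsoon [desert goat]]]] shield]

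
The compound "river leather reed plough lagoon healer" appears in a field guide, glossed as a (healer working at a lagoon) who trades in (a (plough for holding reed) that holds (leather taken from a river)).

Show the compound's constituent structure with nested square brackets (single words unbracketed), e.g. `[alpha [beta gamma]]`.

The outermost head in the paraphrase is "healer" (specifically "lagoon healer"), modified by "river leather reed plough".
Within "river leather reed plough", the head is "plough" (specifically "reed plough") and the modifier is "river leather".
Within "river leather", the head is "leather" and the modifier is "river".
Within "reed plough", the head is "plough" and the modifier is "reed".
Within "lagoon healer", the head is "healer" and the modifier is "lagoon".
Assembled: [[[river leather] [reed plough]] [lagoon healer]].

[[[river leather] [reed plough]] [lagoon healer]]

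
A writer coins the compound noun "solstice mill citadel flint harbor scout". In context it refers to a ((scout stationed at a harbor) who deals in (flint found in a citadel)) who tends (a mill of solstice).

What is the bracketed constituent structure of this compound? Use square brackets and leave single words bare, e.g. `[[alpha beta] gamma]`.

[[solstice mill] [[citadel flint] [harbor scout]]]

At the top level: head "scout" (specifically "citadel flint harbor scout"); modifier "solstice mill".
"solstice mill" → head "mill", modifier "solstice".
"citadel flint harbor scout" → head "scout" (specifically "harbor scout"), modifier "citadel flint".
"citadel flint" → head "flint", modifier "citadel".
"harbor scout" → head "scout", modifier "harbor".
Assembled: [[solstice mill] [[citadel flint] [harbor scout]]].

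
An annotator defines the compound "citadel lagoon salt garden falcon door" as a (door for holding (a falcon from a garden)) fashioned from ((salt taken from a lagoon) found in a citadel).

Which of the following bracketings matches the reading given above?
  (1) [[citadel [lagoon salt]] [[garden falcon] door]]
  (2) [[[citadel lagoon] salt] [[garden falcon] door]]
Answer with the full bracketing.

[[citadel [lagoon salt]] [[garden falcon] door]]

The paraphrase's head is the "door" part ("garden falcon door"); its modifier is "citadel lagoon salt".
That top-level split, carried through the inner groups, gives [[citadel [lagoon salt]] [[garden falcon] door]].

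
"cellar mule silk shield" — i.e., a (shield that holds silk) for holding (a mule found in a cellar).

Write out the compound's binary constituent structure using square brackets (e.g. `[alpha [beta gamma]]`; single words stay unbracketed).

[[cellar mule] [silk shield]]

At the top level: head "shield" (specifically "silk shield"); modifier "cellar mule".
"cellar mule" → head "mule", modifier "cellar".
"silk shield" → head "shield", modifier "silk".
Assembled: [[cellar mule] [silk shield]].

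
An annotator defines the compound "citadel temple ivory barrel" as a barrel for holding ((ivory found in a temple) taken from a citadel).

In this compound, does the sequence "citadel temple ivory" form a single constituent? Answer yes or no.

yes

The paraphrase groups the words so that "citadel temple ivory" is one unit: it corresponds to a single parenthesized sub-phrase.
The full structure is [[citadel [temple ivory]] barrel], in which [citadel temple ivory] is a constituent.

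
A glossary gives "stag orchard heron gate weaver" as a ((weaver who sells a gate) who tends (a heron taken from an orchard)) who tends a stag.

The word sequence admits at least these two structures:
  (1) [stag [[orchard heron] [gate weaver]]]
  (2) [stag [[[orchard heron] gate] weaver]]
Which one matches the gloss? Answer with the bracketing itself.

[stag [[orchard heron] [gate weaver]]]

The paraphrase's head is the "weaver" part ("orchard heron gate weaver"); its modifier is "stag".
That top-level split, carried through the inner groups, gives [stag [[orchard heron] [gate weaver]]].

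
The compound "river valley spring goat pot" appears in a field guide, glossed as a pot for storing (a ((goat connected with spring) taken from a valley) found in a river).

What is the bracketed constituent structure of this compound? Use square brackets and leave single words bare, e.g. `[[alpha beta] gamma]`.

Whole compound: head "pot", modifier "river valley spring goat".
Inside "river valley spring goat": head "goat" (specifically "valley spring goat"), modifier "river".
Inside "valley spring goat": head "goat" (specifically "spring goat"), modifier "valley".
Inside "spring goat": head "goat", modifier "spring".
Assembled: [[river [valley [spring goat]]] pot].

[[river [valley [spring goat]]] pot]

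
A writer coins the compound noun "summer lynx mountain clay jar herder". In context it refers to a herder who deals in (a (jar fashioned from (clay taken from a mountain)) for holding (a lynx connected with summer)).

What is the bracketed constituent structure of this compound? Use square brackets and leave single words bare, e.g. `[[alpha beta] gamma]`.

[[[summer lynx] [[mountain clay] jar]] herder]

The outermost head in the paraphrase is "herder", modified by "summer lynx mountain clay jar".
Inside "summer lynx mountain clay jar": head "jar" (specifically "mountain clay jar"), modifier "summer lynx".
Inside "summer lynx": head "lynx", modifier "summer".
Inside "mountain clay jar": head "jar", modifier "mountain clay".
Inside "mountain clay": head "clay", modifier "mountain".
Putting it together: [[[summer lynx] [[mountain clay] jar]] herder].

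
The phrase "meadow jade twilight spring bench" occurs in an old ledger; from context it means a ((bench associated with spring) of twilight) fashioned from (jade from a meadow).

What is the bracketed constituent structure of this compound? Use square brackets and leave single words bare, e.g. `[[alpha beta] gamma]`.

[[meadow jade] [twilight [spring bench]]]

At the top level: head "bench" (specifically "twilight spring bench"); modifier "meadow jade".
Inside "meadow jade": head "jade", modifier "meadow".
Inside "twilight spring bench": head "bench" (specifically "spring bench"), modifier "twilight".
Inside "spring bench": head "bench", modifier "spring".
Assembled: [[meadow jade] [twilight [spring bench]]].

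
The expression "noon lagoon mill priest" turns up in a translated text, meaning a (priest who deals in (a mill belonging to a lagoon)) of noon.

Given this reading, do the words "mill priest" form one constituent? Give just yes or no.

no

The top-level split is [noon] [lagoon mill priest]; the full structure is [noon [[lagoon mill] priest]].
"mill priest" straddles a constituent boundary, so it is not a single unit.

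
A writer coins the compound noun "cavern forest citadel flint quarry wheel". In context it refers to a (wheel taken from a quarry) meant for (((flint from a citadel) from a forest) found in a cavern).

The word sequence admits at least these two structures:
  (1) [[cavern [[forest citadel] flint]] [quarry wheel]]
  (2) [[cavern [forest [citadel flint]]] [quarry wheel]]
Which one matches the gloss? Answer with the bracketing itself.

The paraphrase's head is the "wheel" part ("quarry wheel"); its modifier is "cavern forest citadel flint".
That top-level split, carried through the inner groups, gives [[cavern [forest [citadel flint]]] [quarry wheel]].

[[cavern [forest [citadel flint]]] [quarry wheel]]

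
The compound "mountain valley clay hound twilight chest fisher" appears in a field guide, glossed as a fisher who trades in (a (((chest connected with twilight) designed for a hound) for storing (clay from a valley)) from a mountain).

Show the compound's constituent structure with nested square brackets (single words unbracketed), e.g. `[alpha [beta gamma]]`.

Whole compound: head "fisher", modifier "mountain valley clay hound twilight chest".
"mountain valley clay hound twilight chest" → head "chest" (specifically "valley clay hound twilight chest"), modifier "mountain".
"valley clay hound twilight chest" → head "chest" (specifically "hound twilight chest"), modifier "valley clay".
"valley clay" → head "clay", modifier "valley".
"hound twilight chest" → head "chest" (specifically "twilight chest"), modifier "hound".
"twilight chest" → head "chest", modifier "twilight".
Putting it together: [[mountain [[valley clay] [hound [twilight chest]]]] fisher].

[[mountain [[valley clay] [hound [twilight chest]]]] fisher]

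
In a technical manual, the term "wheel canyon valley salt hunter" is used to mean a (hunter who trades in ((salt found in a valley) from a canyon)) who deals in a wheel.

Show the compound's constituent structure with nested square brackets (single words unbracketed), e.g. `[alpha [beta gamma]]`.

[wheel [[canyon [valley salt]] hunter]]

At the top level: head "hunter" (specifically "canyon valley salt hunter"); modifier "wheel".
"canyon valley salt hunter" → head "hunter", modifier "canyon valley salt".
"canyon valley salt" → head "salt" (specifically "valley salt"), modifier "canyon".
"valley salt" → head "salt", modifier "valley".
Putting it together: [wheel [[canyon [valley salt]] hunter]].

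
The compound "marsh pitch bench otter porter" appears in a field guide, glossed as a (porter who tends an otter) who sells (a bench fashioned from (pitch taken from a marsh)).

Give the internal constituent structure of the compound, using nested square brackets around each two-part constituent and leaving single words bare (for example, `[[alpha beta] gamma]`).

[[[marsh pitch] bench] [otter porter]]

Overall it is a kind of porter (specifically "otter porter"); the modifier is "marsh pitch bench".
"marsh pitch bench" → head "bench", modifier "marsh pitch".
"marsh pitch" → head "pitch", modifier "marsh".
"otter porter" → head "porter", modifier "otter".
Assembled: [[[marsh pitch] bench] [otter porter]].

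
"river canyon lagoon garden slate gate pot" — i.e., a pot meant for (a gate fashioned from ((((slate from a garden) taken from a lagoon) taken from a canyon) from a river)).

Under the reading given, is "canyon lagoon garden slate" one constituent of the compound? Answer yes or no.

The paraphrase groups the words so that "canyon lagoon garden slate" is one unit: it corresponds to a single parenthesized sub-phrase.
The full structure is [[[river [canyon [lagoon [garden slate]]]] gate] pot], in which [canyon lagoon garden slate] is a constituent.

yes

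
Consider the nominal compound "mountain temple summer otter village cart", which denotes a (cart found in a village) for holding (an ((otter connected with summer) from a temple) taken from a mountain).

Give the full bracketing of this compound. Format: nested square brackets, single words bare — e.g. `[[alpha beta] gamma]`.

[[mountain [temple [summer otter]]] [village cart]]

The outermost head in the paraphrase is "cart" (specifically "village cart"), modified by "mountain temple summer otter".
Within "mountain temple summer otter", the head is "otter" (specifically "temple summer otter") and the modifier is "mountain".
Within "temple summer otter", the head is "otter" (specifically "summer otter") and the modifier is "temple".
Within "summer otter", the head is "otter" and the modifier is "summer".
Within "village cart", the head is "cart" and the modifier is "village".
Putting it together: [[mountain [temple [summer otter]]] [village cart]].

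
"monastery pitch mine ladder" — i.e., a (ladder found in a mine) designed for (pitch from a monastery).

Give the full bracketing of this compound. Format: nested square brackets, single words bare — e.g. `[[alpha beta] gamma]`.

Overall it is a kind of ladder (specifically "mine ladder"); the modifier is "monastery pitch".
Inside "monastery pitch": head "pitch", modifier "monastery".
Inside "mine ladder": head "ladder", modifier "mine".
Assembled: [[monastery pitch] [mine ladder]].

[[monastery pitch] [mine ladder]]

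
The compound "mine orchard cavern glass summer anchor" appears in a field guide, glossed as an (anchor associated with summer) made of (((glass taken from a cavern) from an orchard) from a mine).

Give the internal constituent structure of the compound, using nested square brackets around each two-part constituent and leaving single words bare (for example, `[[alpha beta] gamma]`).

[[mine [orchard [cavern glass]]] [summer anchor]]

Whole compound: head "anchor" (specifically "summer anchor"), modifier "mine orchard cavern glass".
Inside "mine orchard cavern glass": head "glass" (specifically "orchard cavern glass"), modifier "mine".
Inside "orchard cavern glass": head "glass" (specifically "cavern glass"), modifier "orchard".
Inside "cavern glass": head "glass", modifier "cavern".
Inside "summer anchor": head "anchor", modifier "summer".
Putting it together: [[mine [orchard [cavern glass]]] [summer anchor]].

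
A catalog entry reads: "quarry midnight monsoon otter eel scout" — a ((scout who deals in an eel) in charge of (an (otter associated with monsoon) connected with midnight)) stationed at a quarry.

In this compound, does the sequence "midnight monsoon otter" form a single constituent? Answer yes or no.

yes

The paraphrase groups the words so that "midnight monsoon otter" is one unit: it corresponds to a single parenthesized sub-phrase.
The full structure is [quarry [[midnight [monsoon otter]] [eel scout]]], in which [midnight monsoon otter] is a constituent.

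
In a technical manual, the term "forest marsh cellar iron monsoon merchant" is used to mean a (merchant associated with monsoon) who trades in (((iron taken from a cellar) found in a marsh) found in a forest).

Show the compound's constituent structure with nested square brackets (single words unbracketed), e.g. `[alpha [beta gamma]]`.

[[forest [marsh [cellar iron]]] [monsoon merchant]]

The outermost head in the paraphrase is "merchant" (specifically "monsoon merchant"), modified by "forest marsh cellar iron".
Inside "forest marsh cellar iron": head "iron" (specifically "marsh cellar iron"), modifier "forest".
Inside "marsh cellar iron": head "iron" (specifically "cellar iron"), modifier "marsh".
Inside "cellar iron": head "iron", modifier "cellar".
Inside "monsoon merchant": head "merchant", modifier "monsoon".
Putting it together: [[forest [marsh [cellar iron]]] [monsoon merchant]].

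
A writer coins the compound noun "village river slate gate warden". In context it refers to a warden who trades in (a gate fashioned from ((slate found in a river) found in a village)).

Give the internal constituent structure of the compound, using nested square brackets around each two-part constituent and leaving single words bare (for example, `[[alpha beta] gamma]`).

At the top level: head "warden"; modifier "village river slate gate".
"village river slate gate" → head "gate", modifier "village river slate".
"village river slate" → head "slate" (specifically "river slate"), modifier "village".
"river slate" → head "slate", modifier "river".
So the structure is [[[village [river slate]] gate] warden].

[[[village [river slate]] gate] warden]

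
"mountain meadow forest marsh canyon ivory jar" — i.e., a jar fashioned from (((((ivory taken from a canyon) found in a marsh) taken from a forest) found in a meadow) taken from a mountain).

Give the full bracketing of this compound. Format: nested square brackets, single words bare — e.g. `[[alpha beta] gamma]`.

At the top level: head "jar"; modifier "mountain meadow forest marsh canyon ivory".
Within "mountain meadow forest marsh canyon ivory", the head is "ivory" (specifically "meadow forest marsh canyon ivory") and the modifier is "mountain".
Within "meadow forest marsh canyon ivory", the head is "ivory" (specifically "forest marsh canyon ivory") and the modifier is "meadow".
Within "forest marsh canyon ivory", the head is "ivory" (specifically "marsh canyon ivory") and the modifier is "forest".
Within "marsh canyon ivory", the head is "ivory" (specifically "canyon ivory") and the modifier is "marsh".
Within "canyon ivory", the head is "ivory" and the modifier is "canyon".
Putting it together: [[mountain [meadow [forest [marsh [canyon ivory]]]]] jar].

[[mountain [meadow [forest [marsh [canyon ivory]]]]] jar]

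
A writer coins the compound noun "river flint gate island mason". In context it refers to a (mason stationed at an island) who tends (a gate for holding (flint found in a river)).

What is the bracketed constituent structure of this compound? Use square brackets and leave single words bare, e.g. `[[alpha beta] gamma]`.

Whole compound: head "mason" (specifically "island mason"), modifier "river flint gate".
Within "river flint gate", the head is "gate" and the modifier is "river flint".
Within "river flint", the head is "flint" and the modifier is "river".
Within "island mason", the head is "mason" and the modifier is "island".
Putting it together: [[[river flint] gate] [island mason]].

[[[river flint] gate] [island mason]]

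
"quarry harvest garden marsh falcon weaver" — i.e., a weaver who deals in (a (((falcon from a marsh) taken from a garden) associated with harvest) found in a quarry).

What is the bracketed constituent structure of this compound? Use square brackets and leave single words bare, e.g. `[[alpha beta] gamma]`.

The outermost head in the paraphrase is "weaver", modified by "quarry harvest garden marsh falcon".
"quarry harvest garden marsh falcon" → head "falcon" (specifically "harvest garden marsh falcon"), modifier "quarry".
"harvest garden marsh falcon" → head "falcon" (specifically "garden marsh falcon"), modifier "harvest".
"garden marsh falcon" → head "falcon" (specifically "marsh falcon"), modifier "garden".
"marsh falcon" → head "falcon", modifier "marsh".
Assembled: [[quarry [harvest [garden [marsh falcon]]]] weaver].

[[quarry [harvest [garden [marsh falcon]]]] weaver]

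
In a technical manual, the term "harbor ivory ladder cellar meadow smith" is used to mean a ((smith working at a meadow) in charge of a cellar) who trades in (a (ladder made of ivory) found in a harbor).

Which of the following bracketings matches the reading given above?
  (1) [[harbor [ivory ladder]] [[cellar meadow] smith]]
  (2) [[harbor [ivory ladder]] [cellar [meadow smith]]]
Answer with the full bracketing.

The paraphrase's head is the "smith" part ("cellar meadow smith"); its modifier is "harbor ivory ladder".
That top-level split, carried through the inner groups, gives [[harbor [ivory ladder]] [cellar [meadow smith]]].

[[harbor [ivory ladder]] [cellar [meadow smith]]]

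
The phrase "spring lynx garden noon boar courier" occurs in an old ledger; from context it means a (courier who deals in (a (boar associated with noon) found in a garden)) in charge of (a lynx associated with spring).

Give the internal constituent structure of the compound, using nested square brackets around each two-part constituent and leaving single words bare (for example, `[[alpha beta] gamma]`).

Whole compound: head "courier" (specifically "garden noon boar courier"), modifier "spring lynx".
Inside "spring lynx": head "lynx", modifier "spring".
Inside "garden noon boar courier": head "courier", modifier "garden noon boar".
Inside "garden noon boar": head "boar" (specifically "noon boar"), modifier "garden".
Inside "noon boar": head "boar", modifier "noon".
So the structure is [[spring lynx] [[garden [noon boar]] courier]].

[[spring lynx] [[garden [noon boar]] courier]]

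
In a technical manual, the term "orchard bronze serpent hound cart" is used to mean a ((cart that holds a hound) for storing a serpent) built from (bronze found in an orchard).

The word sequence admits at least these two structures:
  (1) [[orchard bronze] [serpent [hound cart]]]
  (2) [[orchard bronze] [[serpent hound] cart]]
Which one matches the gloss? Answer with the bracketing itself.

The paraphrase's head is the "cart" part ("serpent hound cart"); its modifier is "orchard bronze".
That top-level split, carried through the inner groups, gives [[orchard bronze] [serpent [hound cart]]].

[[orchard bronze] [serpent [hound cart]]]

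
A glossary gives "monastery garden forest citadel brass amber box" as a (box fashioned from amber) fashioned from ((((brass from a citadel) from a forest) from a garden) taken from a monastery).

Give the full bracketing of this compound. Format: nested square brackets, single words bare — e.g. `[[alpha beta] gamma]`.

[[monastery [garden [forest [citadel brass]]]] [amber box]]

Whole compound: head "box" (specifically "amber box"), modifier "monastery garden forest citadel brass".
Within "monastery garden forest citadel brass", the head is "brass" (specifically "garden forest citadel brass") and the modifier is "monastery".
Within "garden forest citadel brass", the head is "brass" (specifically "forest citadel brass") and the modifier is "garden".
Within "forest citadel brass", the head is "brass" (specifically "citadel brass") and the modifier is "forest".
Within "citadel brass", the head is "brass" and the modifier is "citadel".
Within "amber box", the head is "box" and the modifier is "amber".
So the structure is [[monastery [garden [forest [citadel brass]]]] [amber box]].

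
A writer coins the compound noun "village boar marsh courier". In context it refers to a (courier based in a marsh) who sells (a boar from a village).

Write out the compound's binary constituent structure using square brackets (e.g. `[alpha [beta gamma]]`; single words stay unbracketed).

Whole compound: head "courier" (specifically "marsh courier"), modifier "village boar".
"village boar" → head "boar", modifier "village".
"marsh courier" → head "courier", modifier "marsh".
Putting it together: [[village boar] [marsh courier]].

[[village boar] [marsh courier]]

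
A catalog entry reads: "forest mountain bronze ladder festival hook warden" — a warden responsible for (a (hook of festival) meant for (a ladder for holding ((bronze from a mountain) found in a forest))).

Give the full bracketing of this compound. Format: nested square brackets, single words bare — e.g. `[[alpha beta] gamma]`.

Whole compound: head "warden", modifier "forest mountain bronze ladder festival hook".
Inside "forest mountain bronze ladder festival hook": head "hook" (specifically "festival hook"), modifier "forest mountain bronze ladder".
Inside "forest mountain bronze ladder": head "ladder", modifier "forest mountain bronze".
Inside "forest mountain bronze": head "bronze" (specifically "mountain bronze"), modifier "forest".
Inside "mountain bronze": head "bronze", modifier "mountain".
Inside "festival hook": head "hook", modifier "festival".
Assembled: [[[[forest [mountain bronze]] ladder] [festival hook]] warden].

[[[[forest [mountain bronze]] ladder] [festival hook]] warden]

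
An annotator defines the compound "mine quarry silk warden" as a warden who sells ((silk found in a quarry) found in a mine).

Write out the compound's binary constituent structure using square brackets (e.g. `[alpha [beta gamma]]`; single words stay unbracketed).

The outermost head in the paraphrase is "warden", modified by "mine quarry silk".
Within "mine quarry silk", the head is "silk" (specifically "quarry silk") and the modifier is "mine".
Within "quarry silk", the head is "silk" and the modifier is "quarry".
Assembled: [[mine [quarry silk]] warden].

[[mine [quarry silk]] warden]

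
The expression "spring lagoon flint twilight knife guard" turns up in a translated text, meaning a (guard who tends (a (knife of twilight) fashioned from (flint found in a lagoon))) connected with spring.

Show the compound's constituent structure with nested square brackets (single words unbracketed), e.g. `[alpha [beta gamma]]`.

The outermost head in the paraphrase is "guard" (specifically "lagoon flint twilight knife guard"), modified by "spring".
"lagoon flint twilight knife guard" → head "guard", modifier "lagoon flint twilight knife".
"lagoon flint twilight knife" → head "knife" (specifically "twilight knife"), modifier "lagoon flint".
"lagoon flint" → head "flint", modifier "lagoon".
"twilight knife" → head "knife", modifier "twilight".
Putting it together: [spring [[[lagoon flint] [twilight knife]] guard]].

[spring [[[lagoon flint] [twilight knife]] guard]]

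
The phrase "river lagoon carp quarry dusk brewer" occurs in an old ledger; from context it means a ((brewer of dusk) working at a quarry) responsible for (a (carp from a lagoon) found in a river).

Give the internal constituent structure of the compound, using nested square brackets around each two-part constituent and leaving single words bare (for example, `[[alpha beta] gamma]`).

Overall it is a kind of brewer (specifically "quarry dusk brewer"); the modifier is "river lagoon carp".
Inside "river lagoon carp": head "carp" (specifically "lagoon carp"), modifier "river".
Inside "lagoon carp": head "carp", modifier "lagoon".
Inside "quarry dusk brewer": head "brewer" (specifically "dusk brewer"), modifier "quarry".
Inside "dusk brewer": head "brewer", modifier "dusk".
Assembled: [[river [lagoon carp]] [quarry [dusk brewer]]].

[[river [lagoon carp]] [quarry [dusk brewer]]]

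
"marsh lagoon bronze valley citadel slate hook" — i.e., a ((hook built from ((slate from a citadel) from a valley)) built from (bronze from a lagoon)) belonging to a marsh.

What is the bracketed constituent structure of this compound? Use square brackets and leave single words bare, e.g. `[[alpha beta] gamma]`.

[marsh [[lagoon bronze] [[valley [citadel slate]] hook]]]

At the top level: head "hook" (specifically "lagoon bronze valley citadel slate hook"); modifier "marsh".
Inside "lagoon bronze valley citadel slate hook": head "hook" (specifically "valley citadel slate hook"), modifier "lagoon bronze".
Inside "lagoon bronze": head "bronze", modifier "lagoon".
Inside "valley citadel slate hook": head "hook", modifier "valley citadel slate".
Inside "valley citadel slate": head "slate" (specifically "citadel slate"), modifier "valley".
Inside "citadel slate": head "slate", modifier "citadel".
Assembled: [marsh [[lagoon bronze] [[valley [citadel slate]] hook]]].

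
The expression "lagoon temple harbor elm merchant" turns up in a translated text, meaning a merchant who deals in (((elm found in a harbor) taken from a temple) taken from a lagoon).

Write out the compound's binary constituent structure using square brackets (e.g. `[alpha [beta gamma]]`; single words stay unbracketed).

[[lagoon [temple [harbor elm]]] merchant]

Overall it is a kind of merchant; the modifier is "lagoon temple harbor elm".
"lagoon temple harbor elm" → head "elm" (specifically "temple harbor elm"), modifier "lagoon".
"temple harbor elm" → head "elm" (specifically "harbor elm"), modifier "temple".
"harbor elm" → head "elm", modifier "harbor".
Putting it together: [[lagoon [temple [harbor elm]]] merchant].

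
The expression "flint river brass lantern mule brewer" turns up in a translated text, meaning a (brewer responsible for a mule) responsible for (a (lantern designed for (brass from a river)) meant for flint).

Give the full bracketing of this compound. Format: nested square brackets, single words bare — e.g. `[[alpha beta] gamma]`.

[[flint [[river brass] lantern]] [mule brewer]]

Overall it is a kind of brewer (specifically "mule brewer"); the modifier is "flint river brass lantern".
Within "flint river brass lantern", the head is "lantern" (specifically "river brass lantern") and the modifier is "flint".
Within "river brass lantern", the head is "lantern" and the modifier is "river brass".
Within "river brass", the head is "brass" and the modifier is "river".
Within "mule brewer", the head is "brewer" and the modifier is "mule".
Assembled: [[flint [[river brass] lantern]] [mule brewer]].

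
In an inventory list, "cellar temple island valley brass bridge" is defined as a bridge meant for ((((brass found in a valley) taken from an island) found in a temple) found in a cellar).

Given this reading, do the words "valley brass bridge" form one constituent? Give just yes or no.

no

The top-level split is [cellar temple island valley brass] [bridge]; the full structure is [[cellar [temple [island [valley brass]]]] bridge].
"valley brass bridge" straddles a constituent boundary, so it is not a single unit.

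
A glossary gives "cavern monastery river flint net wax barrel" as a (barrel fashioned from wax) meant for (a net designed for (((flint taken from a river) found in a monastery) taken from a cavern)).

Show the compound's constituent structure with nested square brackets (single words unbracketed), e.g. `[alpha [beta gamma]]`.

[[[cavern [monastery [river flint]]] net] [wax barrel]]

At the top level: head "barrel" (specifically "wax barrel"); modifier "cavern monastery river flint net".
Inside "cavern monastery river flint net": head "net", modifier "cavern monastery river flint".
Inside "cavern monastery river flint": head "flint" (specifically "monastery river flint"), modifier "cavern".
Inside "monastery river flint": head "flint" (specifically "river flint"), modifier "monastery".
Inside "river flint": head "flint", modifier "river".
Inside "wax barrel": head "barrel", modifier "wax".
Putting it together: [[[cavern [monastery [river flint]]] net] [wax barrel]].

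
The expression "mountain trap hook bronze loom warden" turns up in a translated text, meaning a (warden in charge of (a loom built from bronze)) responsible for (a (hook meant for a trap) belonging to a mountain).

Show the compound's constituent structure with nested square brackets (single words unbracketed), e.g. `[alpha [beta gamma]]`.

The outermost head in the paraphrase is "warden" (specifically "bronze loom warden"), modified by "mountain trap hook".
"mountain trap hook" → head "hook" (specifically "trap hook"), modifier "mountain".
"trap hook" → head "hook", modifier "trap".
"bronze loom warden" → head "warden", modifier "bronze loom".
"bronze loom" → head "loom", modifier "bronze".
Putting it together: [[mountain [trap hook]] [[bronze loom] warden]].

[[mountain [trap hook]] [[bronze loom] warden]]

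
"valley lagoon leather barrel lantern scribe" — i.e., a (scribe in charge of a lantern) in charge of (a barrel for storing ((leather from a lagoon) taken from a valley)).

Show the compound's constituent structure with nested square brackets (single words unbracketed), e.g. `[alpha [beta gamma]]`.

At the top level: head "scribe" (specifically "lantern scribe"); modifier "valley lagoon leather barrel".
Within "valley lagoon leather barrel", the head is "barrel" and the modifier is "valley lagoon leather".
Within "valley lagoon leather", the head is "leather" (specifically "lagoon leather") and the modifier is "valley".
Within "lagoon leather", the head is "leather" and the modifier is "lagoon".
Within "lantern scribe", the head is "scribe" and the modifier is "lantern".
Putting it together: [[[valley [lagoon leather]] barrel] [lantern scribe]].

[[[valley [lagoon leather]] barrel] [lantern scribe]]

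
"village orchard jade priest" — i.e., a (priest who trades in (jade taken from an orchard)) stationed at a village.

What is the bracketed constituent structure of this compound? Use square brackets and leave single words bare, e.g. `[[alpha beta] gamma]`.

[village [[orchard jade] priest]]

At the top level: head "priest" (specifically "orchard jade priest"); modifier "village".
"orchard jade priest" → head "priest", modifier "orchard jade".
"orchard jade" → head "jade", modifier "orchard".
Putting it together: [village [[orchard jade] priest]].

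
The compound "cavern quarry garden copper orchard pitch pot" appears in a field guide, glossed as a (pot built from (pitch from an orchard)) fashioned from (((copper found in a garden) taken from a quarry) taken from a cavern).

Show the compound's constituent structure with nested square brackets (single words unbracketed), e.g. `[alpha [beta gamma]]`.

[[cavern [quarry [garden copper]]] [[orchard pitch] pot]]

Overall it is a kind of pot (specifically "orchard pitch pot"); the modifier is "cavern quarry garden copper".
Inside "cavern quarry garden copper": head "copper" (specifically "quarry garden copper"), modifier "cavern".
Inside "quarry garden copper": head "copper" (specifically "garden copper"), modifier "quarry".
Inside "garden copper": head "copper", modifier "garden".
Inside "orchard pitch pot": head "pot", modifier "orchard pitch".
Inside "orchard pitch": head "pitch", modifier "orchard".
Putting it together: [[cavern [quarry [garden copper]]] [[orchard pitch] pot]].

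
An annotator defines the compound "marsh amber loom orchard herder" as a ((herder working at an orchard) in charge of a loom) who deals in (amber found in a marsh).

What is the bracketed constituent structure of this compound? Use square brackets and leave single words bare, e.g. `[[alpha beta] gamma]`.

At the top level: head "herder" (specifically "loom orchard herder"); modifier "marsh amber".
Within "marsh amber", the head is "amber" and the modifier is "marsh".
Within "loom orchard herder", the head is "herder" (specifically "orchard herder") and the modifier is "loom".
Within "orchard herder", the head is "herder" and the modifier is "orchard".
Putting it together: [[marsh amber] [loom [orchard herder]]].

[[marsh amber] [loom [orchard herder]]]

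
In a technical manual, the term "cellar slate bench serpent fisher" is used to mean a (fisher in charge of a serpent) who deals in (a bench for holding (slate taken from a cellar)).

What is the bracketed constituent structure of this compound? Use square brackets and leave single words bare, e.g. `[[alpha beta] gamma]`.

[[[cellar slate] bench] [serpent fisher]]

Whole compound: head "fisher" (specifically "serpent fisher"), modifier "cellar slate bench".
"cellar slate bench" → head "bench", modifier "cellar slate".
"cellar slate" → head "slate", modifier "cellar".
"serpent fisher" → head "fisher", modifier "serpent".
So the structure is [[[cellar slate] bench] [serpent fisher]].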